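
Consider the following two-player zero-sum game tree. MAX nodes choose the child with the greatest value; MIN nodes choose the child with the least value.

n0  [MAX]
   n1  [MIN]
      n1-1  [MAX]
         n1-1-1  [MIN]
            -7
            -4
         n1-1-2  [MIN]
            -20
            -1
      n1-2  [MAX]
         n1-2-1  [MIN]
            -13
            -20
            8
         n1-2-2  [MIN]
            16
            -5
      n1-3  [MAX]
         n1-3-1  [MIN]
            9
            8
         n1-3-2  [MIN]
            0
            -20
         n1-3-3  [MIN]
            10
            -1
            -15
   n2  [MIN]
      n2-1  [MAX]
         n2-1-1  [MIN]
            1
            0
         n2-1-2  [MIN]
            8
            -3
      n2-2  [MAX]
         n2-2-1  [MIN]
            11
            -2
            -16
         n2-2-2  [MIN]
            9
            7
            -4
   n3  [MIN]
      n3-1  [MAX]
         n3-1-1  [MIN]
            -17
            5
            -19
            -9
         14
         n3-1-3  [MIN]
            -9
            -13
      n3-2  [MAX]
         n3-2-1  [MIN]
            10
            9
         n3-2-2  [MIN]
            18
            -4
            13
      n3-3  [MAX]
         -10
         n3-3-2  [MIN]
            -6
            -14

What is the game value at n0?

n1-1-1 (MIN): min(-7, -4) = -7
n1-1-2 (MIN): min(-20, -1) = -20
n1-1 (MAX): max(-7, -20) = -7
n1-2-1 (MIN): min(-13, -20, 8) = -20
n1-2-2 (MIN): min(16, -5) = -5
n1-2 (MAX): max(-20, -5) = -5
n1-3-1 (MIN): min(9, 8) = 8
n1-3-2 (MIN): min(0, -20) = -20
n1-3-3 (MIN): min(10, -1, -15) = -15
n1-3 (MAX): max(8, -20, -15) = 8
n1 (MIN): min(-7, -5, 8) = -7
n2-1-1 (MIN): min(1, 0) = 0
n2-1-2 (MIN): min(8, -3) = -3
n2-1 (MAX): max(0, -3) = 0
n2-2-1 (MIN): min(11, -2, -16) = -16
n2-2-2 (MIN): min(9, 7, -4) = -4
n2-2 (MAX): max(-16, -4) = -4
n2 (MIN): min(0, -4) = -4
n3-1-1 (MIN): min(-17, 5, -19, -9) = -19
n3-1-3 (MIN): min(-9, -13) = -13
n3-1 (MAX): max(-19, 14, -13) = 14
n3-2-1 (MIN): min(10, 9) = 9
n3-2-2 (MIN): min(18, -4, 13) = -4
n3-2 (MAX): max(9, -4) = 9
n3-3-2 (MIN): min(-6, -14) = -14
n3-3 (MAX): max(-10, -14) = -10
n3 (MIN): min(14, 9, -10) = -10
n0 (MAX): max(-7, -4, -10) = -4

-4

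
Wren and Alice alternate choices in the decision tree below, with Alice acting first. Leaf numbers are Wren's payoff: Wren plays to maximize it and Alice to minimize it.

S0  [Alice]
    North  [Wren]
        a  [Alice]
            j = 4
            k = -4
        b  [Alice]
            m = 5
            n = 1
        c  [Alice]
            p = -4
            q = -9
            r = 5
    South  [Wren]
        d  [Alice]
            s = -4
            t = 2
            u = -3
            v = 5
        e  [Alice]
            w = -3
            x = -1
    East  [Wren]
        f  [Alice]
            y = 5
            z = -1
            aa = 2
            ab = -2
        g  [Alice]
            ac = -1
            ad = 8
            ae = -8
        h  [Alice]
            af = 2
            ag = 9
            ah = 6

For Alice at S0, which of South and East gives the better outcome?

d (Alice): min(-4, 2, -3, 5) = -4
e (Alice): min(-3, -1) = -3
South (Wren): max(-4, -3) = -3
f (Alice): min(5, -1, 2, -2) = -2
g (Alice): min(-1, 8, -8) = -8
h (Alice): min(2, 9, 6) = 2
East (Wren): max(-2, -8, 2) = 2
Alice prefers the lower value; South=-3, East=2. South is better since -3 < 2.

South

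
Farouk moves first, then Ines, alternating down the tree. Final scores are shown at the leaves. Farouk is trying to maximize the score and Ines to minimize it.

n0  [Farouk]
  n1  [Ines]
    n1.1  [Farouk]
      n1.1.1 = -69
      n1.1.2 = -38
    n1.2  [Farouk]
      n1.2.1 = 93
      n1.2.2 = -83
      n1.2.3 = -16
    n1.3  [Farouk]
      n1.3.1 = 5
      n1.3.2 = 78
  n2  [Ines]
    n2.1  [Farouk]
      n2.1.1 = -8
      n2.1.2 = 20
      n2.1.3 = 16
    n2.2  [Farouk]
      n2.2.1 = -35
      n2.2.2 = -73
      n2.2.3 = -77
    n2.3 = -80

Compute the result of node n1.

n1.1 (Farouk): max(-69, -38) = -38
n1.2 (Farouk): max(93, -83, -16) = 93
n1.3 (Farouk): max(5, 78) = 78
n1 (Ines): min(-38, 93, 78) = -38

-38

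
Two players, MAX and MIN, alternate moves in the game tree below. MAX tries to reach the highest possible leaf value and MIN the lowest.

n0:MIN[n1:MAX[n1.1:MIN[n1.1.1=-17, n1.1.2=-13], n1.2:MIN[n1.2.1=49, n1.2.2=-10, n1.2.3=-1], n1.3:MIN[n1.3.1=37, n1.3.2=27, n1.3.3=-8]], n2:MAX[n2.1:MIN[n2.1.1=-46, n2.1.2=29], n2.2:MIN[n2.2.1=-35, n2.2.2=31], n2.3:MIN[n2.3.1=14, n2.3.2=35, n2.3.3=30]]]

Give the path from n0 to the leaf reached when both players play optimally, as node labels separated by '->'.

n0 -> n1 -> n1.3 -> n1.3.3

n1.1 (MIN): min(-17, -13) = -17
n1.2 (MIN): min(49, -10, -1) = -10
n1.3 (MIN): min(37, 27, -8) = -8
n1 (MAX): max(-17, -10, -8) = -8
n2.1 (MIN): min(-46, 29) = -46
n2.2 (MIN): min(-35, 31) = -35
n2.3 (MIN): min(14, 35, 30) = 14
n2 (MAX): max(-46, -35, 14) = 14
n0 (MIN): min(-8, 14) = -8
At n0, MIN picks n1 (lowest: -8).
At n1, MAX picks n1.3 (highest: -8).
At n1.3, MIN picks n1.3.3 (lowest: -8).
Terminal value -8.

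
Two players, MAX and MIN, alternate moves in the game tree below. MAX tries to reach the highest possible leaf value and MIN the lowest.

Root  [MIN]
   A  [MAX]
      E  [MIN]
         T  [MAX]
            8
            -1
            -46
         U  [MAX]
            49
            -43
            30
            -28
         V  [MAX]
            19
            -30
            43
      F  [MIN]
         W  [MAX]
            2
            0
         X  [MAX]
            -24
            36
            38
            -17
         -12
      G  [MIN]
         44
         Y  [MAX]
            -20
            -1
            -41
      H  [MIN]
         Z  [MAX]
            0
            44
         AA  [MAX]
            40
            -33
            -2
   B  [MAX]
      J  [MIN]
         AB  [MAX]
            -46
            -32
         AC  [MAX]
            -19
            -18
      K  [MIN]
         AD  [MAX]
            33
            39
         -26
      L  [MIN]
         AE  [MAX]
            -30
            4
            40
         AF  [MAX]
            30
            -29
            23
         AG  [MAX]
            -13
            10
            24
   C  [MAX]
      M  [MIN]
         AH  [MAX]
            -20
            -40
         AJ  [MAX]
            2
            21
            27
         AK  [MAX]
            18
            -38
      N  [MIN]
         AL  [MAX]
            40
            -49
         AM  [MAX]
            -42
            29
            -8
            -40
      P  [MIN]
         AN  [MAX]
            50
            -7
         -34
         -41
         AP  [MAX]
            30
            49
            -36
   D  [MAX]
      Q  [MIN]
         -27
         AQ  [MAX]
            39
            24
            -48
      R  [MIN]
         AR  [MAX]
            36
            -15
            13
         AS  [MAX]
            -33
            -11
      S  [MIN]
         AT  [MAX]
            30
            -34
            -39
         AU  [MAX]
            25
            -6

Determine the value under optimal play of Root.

T (MAX): max(8, -1, -46) = 8
U (MAX): max(49, -43, 30, -28) = 49
V (MAX): max(19, -30, 43) = 43
E (MIN): min(8, 49, 43) = 8
W (MAX): max(2, 0) = 2
X (MAX): max(-24, 36, 38, -17) = 38
F (MIN): min(2, 38, -12) = -12
Y (MAX): max(-20, -1, -41) = -1
G (MIN): min(44, -1) = -1
Z (MAX): max(0, 44) = 44
AA (MAX): max(40, -33, -2) = 40
H (MIN): min(44, 40) = 40
A (MAX): max(8, -12, -1, 40) = 40
AB (MAX): max(-46, -32) = -32
AC (MAX): max(-19, -18) = -18
J (MIN): min(-32, -18) = -32
AD (MAX): max(33, 39) = 39
K (MIN): min(39, -26) = -26
AE (MAX): max(-30, 4, 40) = 40
AF (MAX): max(30, -29, 23) = 30
AG (MAX): max(-13, 10, 24) = 24
L (MIN): min(40, 30, 24) = 24
B (MAX): max(-32, -26, 24) = 24
AH (MAX): max(-20, -40) = -20
AJ (MAX): max(2, 21, 27) = 27
AK (MAX): max(18, -38) = 18
M (MIN): min(-20, 27, 18) = -20
AL (MAX): max(40, -49) = 40
AM (MAX): max(-42, 29, -8, -40) = 29
N (MIN): min(40, 29) = 29
AN (MAX): max(50, -7) = 50
AP (MAX): max(30, 49, -36) = 49
P (MIN): min(50, -34, -41, 49) = -41
C (MAX): max(-20, 29, -41) = 29
AQ (MAX): max(39, 24, -48) = 39
Q (MIN): min(-27, 39) = -27
AR (MAX): max(36, -15, 13) = 36
AS (MAX): max(-33, -11) = -11
R (MIN): min(36, -11) = -11
AT (MAX): max(30, -34, -39) = 30
AU (MAX): max(25, -6) = 25
S (MIN): min(30, 25) = 25
D (MAX): max(-27, -11, 25) = 25
Root (MIN): min(40, 24, 29, 25) = 24

24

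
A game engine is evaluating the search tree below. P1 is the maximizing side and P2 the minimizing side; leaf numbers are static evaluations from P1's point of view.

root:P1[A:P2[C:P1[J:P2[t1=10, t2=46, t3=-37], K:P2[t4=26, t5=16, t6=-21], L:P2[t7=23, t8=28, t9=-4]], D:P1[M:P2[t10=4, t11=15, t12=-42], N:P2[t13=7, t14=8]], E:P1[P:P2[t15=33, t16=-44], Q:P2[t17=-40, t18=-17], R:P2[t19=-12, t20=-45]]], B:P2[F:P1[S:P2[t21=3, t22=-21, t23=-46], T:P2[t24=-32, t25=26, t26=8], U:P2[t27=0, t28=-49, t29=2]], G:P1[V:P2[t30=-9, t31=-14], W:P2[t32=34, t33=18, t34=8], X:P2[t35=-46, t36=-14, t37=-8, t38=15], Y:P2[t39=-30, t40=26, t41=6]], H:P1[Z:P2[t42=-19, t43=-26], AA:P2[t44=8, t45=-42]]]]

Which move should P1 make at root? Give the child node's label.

B

J (P2): min(10, 46, -37) = -37
K (P2): min(26, 16, -21) = -21
L (P2): min(23, 28, -4) = -4
C (P1): max(-37, -21, -4) = -4
M (P2): min(4, 15, -42) = -42
N (P2): min(7, 8) = 7
D (P1): max(-42, 7) = 7
P (P2): min(33, -44) = -44
Q (P2): min(-40, -17) = -40
R (P2): min(-12, -45) = -45
E (P1): max(-44, -40, -45) = -40
A (P2): min(-4, 7, -40) = -40
S (P2): min(3, -21, -46) = -46
T (P2): min(-32, 26, 8) = -32
U (P2): min(0, -49, 2) = -49
F (P1): max(-46, -32, -49) = -32
V (P2): min(-9, -14) = -14
W (P2): min(34, 18, 8) = 8
X (P2): min(-46, -14, -8, 15) = -46
Y (P2): min(-30, 26, 6) = -30
G (P1): max(-14, 8, -46, -30) = 8
Z (P2): min(-19, -26) = -26
AA (P2): min(8, -42) = -42
H (P1): max(-26, -42) = -26
B (P2): min(-32, 8, -26) = -32
root (P1): max(-40, -32) = -32
P1 at root wants the highest of {A=-40, B=-32}, so chooses B.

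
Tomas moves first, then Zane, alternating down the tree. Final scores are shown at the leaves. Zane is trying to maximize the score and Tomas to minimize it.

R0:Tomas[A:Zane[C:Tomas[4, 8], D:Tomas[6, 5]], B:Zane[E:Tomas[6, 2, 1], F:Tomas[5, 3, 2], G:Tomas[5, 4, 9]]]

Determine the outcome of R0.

4

C (Tomas): min(4, 8) = 4
D (Tomas): min(6, 5) = 5
A (Zane): max(4, 5) = 5
E (Tomas): min(6, 2, 1) = 1
F (Tomas): min(5, 3, 2) = 2
G (Tomas): min(5, 4, 9) = 4
B (Zane): max(1, 2, 4) = 4
R0 (Tomas): min(5, 4) = 4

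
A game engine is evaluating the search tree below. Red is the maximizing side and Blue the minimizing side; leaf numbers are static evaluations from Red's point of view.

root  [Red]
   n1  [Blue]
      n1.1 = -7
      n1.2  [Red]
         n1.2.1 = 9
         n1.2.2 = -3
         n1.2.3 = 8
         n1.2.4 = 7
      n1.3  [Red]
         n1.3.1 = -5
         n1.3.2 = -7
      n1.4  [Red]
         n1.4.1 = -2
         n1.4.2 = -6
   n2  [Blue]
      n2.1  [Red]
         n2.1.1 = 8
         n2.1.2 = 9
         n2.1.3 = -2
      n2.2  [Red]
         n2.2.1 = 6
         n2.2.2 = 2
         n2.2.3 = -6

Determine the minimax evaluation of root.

6

n1.2 (Red): max(9, -3, 8, 7) = 9
n1.3 (Red): max(-5, -7) = -5
n1.4 (Red): max(-2, -6) = -2
n1 (Blue): min(-7, 9, -5, -2) = -7
n2.1 (Red): max(8, 9, -2) = 9
n2.2 (Red): max(6, 2, -6) = 6
n2 (Blue): min(9, 6) = 6
root (Red): max(-7, 6) = 6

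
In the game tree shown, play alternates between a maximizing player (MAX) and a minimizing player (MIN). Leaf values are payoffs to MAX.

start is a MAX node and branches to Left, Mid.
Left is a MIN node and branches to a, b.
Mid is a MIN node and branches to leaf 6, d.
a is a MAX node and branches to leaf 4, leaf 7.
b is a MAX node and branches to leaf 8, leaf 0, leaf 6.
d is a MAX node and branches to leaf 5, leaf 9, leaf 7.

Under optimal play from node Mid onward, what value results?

6

d (MAX): max(5, 9, 7) = 9
Mid (MIN): min(6, 9) = 6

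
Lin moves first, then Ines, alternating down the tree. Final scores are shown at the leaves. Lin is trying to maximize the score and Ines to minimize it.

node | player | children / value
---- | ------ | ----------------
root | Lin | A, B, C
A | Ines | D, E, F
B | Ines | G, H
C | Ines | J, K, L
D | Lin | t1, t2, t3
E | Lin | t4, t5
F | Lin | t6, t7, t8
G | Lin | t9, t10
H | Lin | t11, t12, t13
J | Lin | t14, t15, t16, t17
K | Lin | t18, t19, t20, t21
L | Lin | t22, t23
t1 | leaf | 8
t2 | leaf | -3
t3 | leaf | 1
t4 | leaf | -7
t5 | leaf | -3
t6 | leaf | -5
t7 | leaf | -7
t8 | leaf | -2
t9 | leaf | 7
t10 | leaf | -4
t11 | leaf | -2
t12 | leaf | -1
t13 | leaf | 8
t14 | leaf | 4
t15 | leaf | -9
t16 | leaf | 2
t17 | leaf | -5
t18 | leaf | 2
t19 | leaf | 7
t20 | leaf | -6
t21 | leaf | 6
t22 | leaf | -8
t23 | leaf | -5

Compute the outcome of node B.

7

G (Lin): max(7, -4) = 7
H (Lin): max(-2, -1, 8) = 8
B (Ines): min(7, 8) = 7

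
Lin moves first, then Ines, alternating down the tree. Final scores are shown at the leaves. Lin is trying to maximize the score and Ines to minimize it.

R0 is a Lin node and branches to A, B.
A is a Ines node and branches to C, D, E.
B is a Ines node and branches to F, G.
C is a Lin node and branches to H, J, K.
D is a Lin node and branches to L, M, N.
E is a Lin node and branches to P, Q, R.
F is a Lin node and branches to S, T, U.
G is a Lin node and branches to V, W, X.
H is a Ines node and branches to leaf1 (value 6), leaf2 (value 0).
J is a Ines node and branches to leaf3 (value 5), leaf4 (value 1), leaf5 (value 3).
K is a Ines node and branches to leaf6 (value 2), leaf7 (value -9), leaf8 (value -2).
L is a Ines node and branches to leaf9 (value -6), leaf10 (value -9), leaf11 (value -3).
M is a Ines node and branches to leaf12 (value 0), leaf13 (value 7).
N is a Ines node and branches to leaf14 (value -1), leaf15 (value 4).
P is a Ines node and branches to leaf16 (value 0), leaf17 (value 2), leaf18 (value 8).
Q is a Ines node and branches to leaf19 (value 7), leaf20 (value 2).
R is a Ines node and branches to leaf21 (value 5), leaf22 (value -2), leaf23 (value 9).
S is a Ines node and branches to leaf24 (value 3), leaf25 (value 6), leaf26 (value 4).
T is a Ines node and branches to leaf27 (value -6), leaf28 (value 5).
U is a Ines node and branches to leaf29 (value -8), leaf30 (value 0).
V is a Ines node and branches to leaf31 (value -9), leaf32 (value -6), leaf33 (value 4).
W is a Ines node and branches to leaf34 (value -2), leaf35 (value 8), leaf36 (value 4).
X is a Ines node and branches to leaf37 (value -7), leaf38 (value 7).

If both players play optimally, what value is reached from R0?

H (Ines): min(6, 0) = 0
J (Ines): min(5, 1, 3) = 1
K (Ines): min(2, -9, -2) = -9
C (Lin): max(0, 1, -9) = 1
L (Ines): min(-6, -9, -3) = -9
M (Ines): min(0, 7) = 0
N (Ines): min(-1, 4) = -1
D (Lin): max(-9, 0, -1) = 0
P (Ines): min(0, 2, 8) = 0
Q (Ines): min(7, 2) = 2
R (Ines): min(5, -2, 9) = -2
E (Lin): max(0, 2, -2) = 2
A (Ines): min(1, 0, 2) = 0
S (Ines): min(3, 6, 4) = 3
T (Ines): min(-6, 5) = -6
U (Ines): min(-8, 0) = -8
F (Lin): max(3, -6, -8) = 3
V (Ines): min(-9, -6, 4) = -9
W (Ines): min(-2, 8, 4) = -2
X (Ines): min(-7, 7) = -7
G (Lin): max(-9, -2, -7) = -2
B (Ines): min(3, -2) = -2
R0 (Lin): max(0, -2) = 0

0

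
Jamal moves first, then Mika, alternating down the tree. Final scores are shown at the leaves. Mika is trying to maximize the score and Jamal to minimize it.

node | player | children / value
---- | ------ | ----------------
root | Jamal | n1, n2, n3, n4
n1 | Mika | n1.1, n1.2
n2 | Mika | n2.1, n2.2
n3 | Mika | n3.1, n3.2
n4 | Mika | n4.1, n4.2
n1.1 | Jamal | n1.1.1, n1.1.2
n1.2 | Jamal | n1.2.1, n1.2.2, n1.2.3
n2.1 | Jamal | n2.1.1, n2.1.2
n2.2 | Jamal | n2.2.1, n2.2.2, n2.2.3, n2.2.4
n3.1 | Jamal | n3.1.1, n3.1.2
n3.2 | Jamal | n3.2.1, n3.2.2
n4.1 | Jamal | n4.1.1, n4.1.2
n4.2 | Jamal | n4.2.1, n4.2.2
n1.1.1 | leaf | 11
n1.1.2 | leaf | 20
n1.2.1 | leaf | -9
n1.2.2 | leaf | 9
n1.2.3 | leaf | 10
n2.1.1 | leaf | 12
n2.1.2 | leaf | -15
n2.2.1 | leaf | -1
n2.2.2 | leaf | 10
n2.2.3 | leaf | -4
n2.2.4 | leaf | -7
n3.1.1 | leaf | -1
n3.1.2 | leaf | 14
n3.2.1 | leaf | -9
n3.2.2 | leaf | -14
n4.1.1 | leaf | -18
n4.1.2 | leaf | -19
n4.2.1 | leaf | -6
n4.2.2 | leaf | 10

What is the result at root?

n1.1 (Jamal): min(11, 20) = 11
n1.2 (Jamal): min(-9, 9, 10) = -9
n1 (Mika): max(11, -9) = 11
n2.1 (Jamal): min(12, -15) = -15
n2.2 (Jamal): min(-1, 10, -4, -7) = -7
n2 (Mika): max(-15, -7) = -7
n3.1 (Jamal): min(-1, 14) = -1
n3.2 (Jamal): min(-9, -14) = -14
n3 (Mika): max(-1, -14) = -1
n4.1 (Jamal): min(-18, -19) = -19
n4.2 (Jamal): min(-6, 10) = -6
n4 (Mika): max(-19, -6) = -6
root (Jamal): min(11, -7, -1, -6) = -7

-7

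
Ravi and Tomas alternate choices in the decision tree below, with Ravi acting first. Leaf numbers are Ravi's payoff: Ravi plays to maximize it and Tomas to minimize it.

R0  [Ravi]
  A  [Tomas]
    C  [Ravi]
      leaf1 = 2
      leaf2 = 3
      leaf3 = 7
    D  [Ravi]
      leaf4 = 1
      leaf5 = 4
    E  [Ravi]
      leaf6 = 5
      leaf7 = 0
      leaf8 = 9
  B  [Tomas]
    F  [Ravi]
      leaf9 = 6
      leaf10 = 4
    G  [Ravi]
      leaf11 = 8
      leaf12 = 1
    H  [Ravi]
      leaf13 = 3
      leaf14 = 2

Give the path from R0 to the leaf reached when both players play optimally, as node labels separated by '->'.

R0 -> A -> D -> leaf5

C (Ravi): max(2, 3, 7) = 7
D (Ravi): max(1, 4) = 4
E (Ravi): max(5, 0, 9) = 9
A (Tomas): min(7, 4, 9) = 4
F (Ravi): max(6, 4) = 6
G (Ravi): max(8, 1) = 8
H (Ravi): max(3, 2) = 3
B (Tomas): min(6, 8, 3) = 3
R0 (Ravi): max(4, 3) = 4
At R0, Ravi picks A (highest: 4).
At A, Tomas picks D (lowest: 4).
At D, Ravi picks leaf5 (highest: 4).
Terminal value 4.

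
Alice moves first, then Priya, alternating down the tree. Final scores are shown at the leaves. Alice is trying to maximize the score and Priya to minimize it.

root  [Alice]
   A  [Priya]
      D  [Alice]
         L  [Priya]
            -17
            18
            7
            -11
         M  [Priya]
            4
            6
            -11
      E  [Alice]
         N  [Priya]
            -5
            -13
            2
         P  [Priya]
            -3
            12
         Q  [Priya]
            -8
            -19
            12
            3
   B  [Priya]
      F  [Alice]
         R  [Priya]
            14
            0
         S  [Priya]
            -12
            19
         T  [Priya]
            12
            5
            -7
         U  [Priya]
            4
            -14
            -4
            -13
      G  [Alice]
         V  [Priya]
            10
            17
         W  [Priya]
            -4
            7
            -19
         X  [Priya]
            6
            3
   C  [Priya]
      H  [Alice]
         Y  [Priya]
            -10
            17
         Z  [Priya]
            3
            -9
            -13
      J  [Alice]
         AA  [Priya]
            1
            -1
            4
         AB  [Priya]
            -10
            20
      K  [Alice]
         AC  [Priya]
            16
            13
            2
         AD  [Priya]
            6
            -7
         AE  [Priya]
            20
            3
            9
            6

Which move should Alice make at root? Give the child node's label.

L (Priya): min(-17, 18, 7, -11) = -17
M (Priya): min(4, 6, -11) = -11
D (Alice): max(-17, -11) = -11
N (Priya): min(-5, -13, 2) = -13
P (Priya): min(-3, 12) = -3
Q (Priya): min(-8, -19, 12, 3) = -19
E (Alice): max(-13, -3, -19) = -3
A (Priya): min(-11, -3) = -11
R (Priya): min(14, 0) = 0
S (Priya): min(-12, 19) = -12
T (Priya): min(12, 5, -7) = -7
U (Priya): min(4, -14, -4, -13) = -14
F (Alice): max(0, -12, -7, -14) = 0
V (Priya): min(10, 17) = 10
W (Priya): min(-4, 7, -19) = -19
X (Priya): min(6, 3) = 3
G (Alice): max(10, -19, 3) = 10
B (Priya): min(0, 10) = 0
Y (Priya): min(-10, 17) = -10
Z (Priya): min(3, -9, -13) = -13
H (Alice): max(-10, -13) = -10
AA (Priya): min(1, -1, 4) = -1
AB (Priya): min(-10, 20) = -10
J (Alice): max(-1, -10) = -1
AC (Priya): min(16, 13, 2) = 2
AD (Priya): min(6, -7) = -7
AE (Priya): min(20, 3, 9, 6) = 3
K (Alice): max(2, -7, 3) = 3
C (Priya): min(-10, -1, 3) = -10
root (Alice): max(-11, 0, -10) = 0
Alice at root wants the highest of {A=-11, B=0, C=-10}, so chooses B.

B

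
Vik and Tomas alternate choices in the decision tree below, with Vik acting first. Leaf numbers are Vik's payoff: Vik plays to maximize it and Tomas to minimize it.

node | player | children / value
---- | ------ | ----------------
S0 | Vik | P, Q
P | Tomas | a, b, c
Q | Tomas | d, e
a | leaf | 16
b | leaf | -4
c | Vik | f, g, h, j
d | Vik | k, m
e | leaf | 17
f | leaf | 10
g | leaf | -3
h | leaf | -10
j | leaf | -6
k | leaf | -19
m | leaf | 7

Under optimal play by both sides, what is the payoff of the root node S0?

c (Vik): max(10, -3, -10, -6) = 10
P (Tomas): min(16, -4, 10) = -4
d (Vik): max(-19, 7) = 7
Q (Tomas): min(7, 17) = 7
S0 (Vik): max(-4, 7) = 7

7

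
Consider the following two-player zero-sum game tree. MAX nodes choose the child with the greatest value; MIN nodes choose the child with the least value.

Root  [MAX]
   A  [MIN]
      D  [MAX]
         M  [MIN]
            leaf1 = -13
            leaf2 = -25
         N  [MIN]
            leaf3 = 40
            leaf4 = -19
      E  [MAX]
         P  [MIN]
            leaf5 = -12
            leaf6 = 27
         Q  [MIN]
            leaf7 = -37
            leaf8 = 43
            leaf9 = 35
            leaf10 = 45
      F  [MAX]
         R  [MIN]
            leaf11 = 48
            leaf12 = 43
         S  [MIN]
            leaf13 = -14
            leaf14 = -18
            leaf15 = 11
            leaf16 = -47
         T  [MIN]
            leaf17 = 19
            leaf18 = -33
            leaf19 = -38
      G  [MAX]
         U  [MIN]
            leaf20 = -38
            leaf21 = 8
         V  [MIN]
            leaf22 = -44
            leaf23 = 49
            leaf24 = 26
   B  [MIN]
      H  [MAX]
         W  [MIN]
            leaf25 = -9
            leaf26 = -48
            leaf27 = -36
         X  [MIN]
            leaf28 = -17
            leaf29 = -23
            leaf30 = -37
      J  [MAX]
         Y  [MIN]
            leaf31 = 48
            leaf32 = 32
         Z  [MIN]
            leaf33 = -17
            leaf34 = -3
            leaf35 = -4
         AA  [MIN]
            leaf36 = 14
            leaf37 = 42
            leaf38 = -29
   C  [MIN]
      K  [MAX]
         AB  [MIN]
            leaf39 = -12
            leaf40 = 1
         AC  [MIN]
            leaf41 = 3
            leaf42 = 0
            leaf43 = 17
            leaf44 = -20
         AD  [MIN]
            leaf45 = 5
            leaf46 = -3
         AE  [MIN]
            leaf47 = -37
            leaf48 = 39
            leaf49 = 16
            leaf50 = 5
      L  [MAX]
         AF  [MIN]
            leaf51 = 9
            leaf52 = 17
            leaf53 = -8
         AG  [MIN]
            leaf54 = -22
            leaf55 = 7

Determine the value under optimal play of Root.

-8

M (MIN): min(-13, -25) = -25
N (MIN): min(40, -19) = -19
D (MAX): max(-25, -19) = -19
P (MIN): min(-12, 27) = -12
Q (MIN): min(-37, 43, 35, 45) = -37
E (MAX): max(-12, -37) = -12
R (MIN): min(48, 43) = 43
S (MIN): min(-14, -18, 11, -47) = -47
T (MIN): min(19, -33, -38) = -38
F (MAX): max(43, -47, -38) = 43
U (MIN): min(-38, 8) = -38
V (MIN): min(-44, 49, 26) = -44
G (MAX): max(-38, -44) = -38
A (MIN): min(-19, -12, 43, -38) = -38
W (MIN): min(-9, -48, -36) = -48
X (MIN): min(-17, -23, -37) = -37
H (MAX): max(-48, -37) = -37
Y (MIN): min(48, 32) = 32
Z (MIN): min(-17, -3, -4) = -17
AA (MIN): min(14, 42, -29) = -29
J (MAX): max(32, -17, -29) = 32
B (MIN): min(-37, 32) = -37
AB (MIN): min(-12, 1) = -12
AC (MIN): min(3, 0, 17, -20) = -20
AD (MIN): min(5, -3) = -3
AE (MIN): min(-37, 39, 16, 5) = -37
K (MAX): max(-12, -20, -3, -37) = -3
AF (MIN): min(9, 17, -8) = -8
AG (MIN): min(-22, 7) = -22
L (MAX): max(-8, -22) = -8
C (MIN): min(-3, -8) = -8
Root (MAX): max(-38, -37, -8) = -8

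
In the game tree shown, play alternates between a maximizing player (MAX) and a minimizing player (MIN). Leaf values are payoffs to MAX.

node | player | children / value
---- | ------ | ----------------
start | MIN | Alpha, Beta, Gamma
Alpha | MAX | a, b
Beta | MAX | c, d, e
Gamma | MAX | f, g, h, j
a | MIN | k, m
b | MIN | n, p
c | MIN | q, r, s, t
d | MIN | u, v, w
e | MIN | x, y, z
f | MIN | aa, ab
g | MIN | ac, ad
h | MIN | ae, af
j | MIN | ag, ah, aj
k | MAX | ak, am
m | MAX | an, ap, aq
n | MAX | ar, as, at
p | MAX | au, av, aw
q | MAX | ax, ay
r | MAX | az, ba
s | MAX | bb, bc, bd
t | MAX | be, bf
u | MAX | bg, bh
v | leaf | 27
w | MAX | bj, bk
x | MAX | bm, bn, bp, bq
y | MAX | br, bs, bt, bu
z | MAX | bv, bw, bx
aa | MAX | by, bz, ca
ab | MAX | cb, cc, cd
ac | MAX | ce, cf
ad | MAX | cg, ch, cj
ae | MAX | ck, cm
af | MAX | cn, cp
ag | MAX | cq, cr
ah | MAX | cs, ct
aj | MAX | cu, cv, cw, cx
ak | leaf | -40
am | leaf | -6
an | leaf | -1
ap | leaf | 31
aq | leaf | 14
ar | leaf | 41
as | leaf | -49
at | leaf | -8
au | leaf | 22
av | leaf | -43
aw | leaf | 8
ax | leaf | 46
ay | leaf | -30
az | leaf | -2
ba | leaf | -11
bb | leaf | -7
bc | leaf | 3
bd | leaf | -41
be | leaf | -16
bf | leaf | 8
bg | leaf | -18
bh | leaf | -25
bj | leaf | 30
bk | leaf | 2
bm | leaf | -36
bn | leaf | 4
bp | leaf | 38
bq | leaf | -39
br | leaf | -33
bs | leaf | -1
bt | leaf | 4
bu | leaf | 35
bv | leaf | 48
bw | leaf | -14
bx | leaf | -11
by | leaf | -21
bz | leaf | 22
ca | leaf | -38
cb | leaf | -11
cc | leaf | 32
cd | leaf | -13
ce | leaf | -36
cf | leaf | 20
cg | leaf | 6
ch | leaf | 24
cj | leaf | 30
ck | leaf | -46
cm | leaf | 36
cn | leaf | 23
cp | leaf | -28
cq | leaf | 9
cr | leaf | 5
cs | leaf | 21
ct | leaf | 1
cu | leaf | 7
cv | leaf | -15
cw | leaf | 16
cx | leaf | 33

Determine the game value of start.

22

k (MAX): max(-40, -6) = -6
m (MAX): max(-1, 31, 14) = 31
a (MIN): min(-6, 31) = -6
n (MAX): max(41, -49, -8) = 41
p (MAX): max(22, -43, 8) = 22
b (MIN): min(41, 22) = 22
Alpha (MAX): max(-6, 22) = 22
q (MAX): max(46, -30) = 46
r (MAX): max(-2, -11) = -2
s (MAX): max(-7, 3, -41) = 3
t (MAX): max(-16, 8) = 8
c (MIN): min(46, -2, 3, 8) = -2
u (MAX): max(-18, -25) = -18
w (MAX): max(30, 2) = 30
d (MIN): min(-18, 27, 30) = -18
x (MAX): max(-36, 4, 38, -39) = 38
y (MAX): max(-33, -1, 4, 35) = 35
z (MAX): max(48, -14, -11) = 48
e (MIN): min(38, 35, 48) = 35
Beta (MAX): max(-2, -18, 35) = 35
aa (MAX): max(-21, 22, -38) = 22
ab (MAX): max(-11, 32, -13) = 32
f (MIN): min(22, 32) = 22
ac (MAX): max(-36, 20) = 20
ad (MAX): max(6, 24, 30) = 30
g (MIN): min(20, 30) = 20
ae (MAX): max(-46, 36) = 36
af (MAX): max(23, -28) = 23
h (MIN): min(36, 23) = 23
ag (MAX): max(9, 5) = 9
ah (MAX): max(21, 1) = 21
aj (MAX): max(7, -15, 16, 33) = 33
j (MIN): min(9, 21, 33) = 9
Gamma (MAX): max(22, 20, 23, 9) = 23
start (MIN): min(22, 35, 23) = 22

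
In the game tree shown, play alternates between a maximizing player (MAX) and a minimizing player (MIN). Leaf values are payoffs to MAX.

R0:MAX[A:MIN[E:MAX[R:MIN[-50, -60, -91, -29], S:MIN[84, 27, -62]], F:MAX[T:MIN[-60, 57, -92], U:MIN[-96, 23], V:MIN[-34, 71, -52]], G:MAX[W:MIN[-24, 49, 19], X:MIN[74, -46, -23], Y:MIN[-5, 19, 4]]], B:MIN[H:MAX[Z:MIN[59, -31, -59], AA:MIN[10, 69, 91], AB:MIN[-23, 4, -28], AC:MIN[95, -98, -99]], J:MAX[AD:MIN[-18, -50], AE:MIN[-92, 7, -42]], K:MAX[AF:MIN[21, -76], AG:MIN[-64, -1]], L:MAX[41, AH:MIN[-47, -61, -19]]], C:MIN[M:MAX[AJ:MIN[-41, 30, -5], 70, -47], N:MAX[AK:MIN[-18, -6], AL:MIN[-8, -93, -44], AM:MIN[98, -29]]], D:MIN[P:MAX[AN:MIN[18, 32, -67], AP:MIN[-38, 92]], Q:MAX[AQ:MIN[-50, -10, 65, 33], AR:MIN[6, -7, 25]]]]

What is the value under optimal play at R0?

-18

R (MIN): min(-50, -60, -91, -29) = -91
S (MIN): min(84, 27, -62) = -62
E (MAX): max(-91, -62) = -62
T (MIN): min(-60, 57, -92) = -92
U (MIN): min(-96, 23) = -96
V (MIN): min(-34, 71, -52) = -52
F (MAX): max(-92, -96, -52) = -52
W (MIN): min(-24, 49, 19) = -24
X (MIN): min(74, -46, -23) = -46
Y (MIN): min(-5, 19, 4) = -5
G (MAX): max(-24, -46, -5) = -5
A (MIN): min(-62, -52, -5) = -62
Z (MIN): min(59, -31, -59) = -59
AA (MIN): min(10, 69, 91) = 10
AB (MIN): min(-23, 4, -28) = -28
AC (MIN): min(95, -98, -99) = -99
H (MAX): max(-59, 10, -28, -99) = 10
AD (MIN): min(-18, -50) = -50
AE (MIN): min(-92, 7, -42) = -92
J (MAX): max(-50, -92) = -50
AF (MIN): min(21, -76) = -76
AG (MIN): min(-64, -1) = -64
K (MAX): max(-76, -64) = -64
AH (MIN): min(-47, -61, -19) = -61
L (MAX): max(41, -61) = 41
B (MIN): min(10, -50, -64, 41) = -64
AJ (MIN): min(-41, 30, -5) = -41
M (MAX): max(-41, 70, -47) = 70
AK (MIN): min(-18, -6) = -18
AL (MIN): min(-8, -93, -44) = -93
AM (MIN): min(98, -29) = -29
N (MAX): max(-18, -93, -29) = -18
C (MIN): min(70, -18) = -18
AN (MIN): min(18, 32, -67) = -67
AP (MIN): min(-38, 92) = -38
P (MAX): max(-67, -38) = -38
AQ (MIN): min(-50, -10, 65, 33) = -50
AR (MIN): min(6, -7, 25) = -7
Q (MAX): max(-50, -7) = -7
D (MIN): min(-38, -7) = -38
R0 (MAX): max(-62, -64, -18, -38) = -18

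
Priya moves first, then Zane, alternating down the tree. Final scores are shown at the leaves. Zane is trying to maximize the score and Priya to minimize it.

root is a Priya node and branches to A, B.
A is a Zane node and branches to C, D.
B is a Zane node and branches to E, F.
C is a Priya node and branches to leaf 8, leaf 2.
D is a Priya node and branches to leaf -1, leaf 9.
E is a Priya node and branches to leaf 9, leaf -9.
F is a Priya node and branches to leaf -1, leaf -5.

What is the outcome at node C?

2

C (Priya): min(8, 2) = 2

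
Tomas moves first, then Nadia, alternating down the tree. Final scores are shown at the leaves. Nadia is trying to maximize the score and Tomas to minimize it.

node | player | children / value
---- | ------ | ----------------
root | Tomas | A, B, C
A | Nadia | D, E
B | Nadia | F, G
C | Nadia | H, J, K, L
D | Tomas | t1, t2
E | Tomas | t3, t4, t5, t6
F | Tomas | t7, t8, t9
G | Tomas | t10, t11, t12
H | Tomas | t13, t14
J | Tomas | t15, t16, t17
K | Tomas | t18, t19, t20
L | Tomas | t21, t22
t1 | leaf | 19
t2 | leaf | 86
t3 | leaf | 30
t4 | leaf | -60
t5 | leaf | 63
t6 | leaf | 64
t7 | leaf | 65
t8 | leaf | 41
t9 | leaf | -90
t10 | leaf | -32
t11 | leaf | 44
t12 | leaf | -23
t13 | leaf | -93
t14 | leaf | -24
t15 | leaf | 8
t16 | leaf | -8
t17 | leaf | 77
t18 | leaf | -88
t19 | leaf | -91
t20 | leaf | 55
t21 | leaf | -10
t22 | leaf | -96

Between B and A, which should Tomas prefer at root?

B

F (Tomas): min(65, 41, -90) = -90
G (Tomas): min(-32, 44, -23) = -32
B (Nadia): max(-90, -32) = -32
D (Tomas): min(19, 86) = 19
E (Tomas): min(30, -60, 63, 64) = -60
A (Nadia): max(19, -60) = 19
Tomas prefers the lower value; B=-32, A=19. B is better since -32 < 19.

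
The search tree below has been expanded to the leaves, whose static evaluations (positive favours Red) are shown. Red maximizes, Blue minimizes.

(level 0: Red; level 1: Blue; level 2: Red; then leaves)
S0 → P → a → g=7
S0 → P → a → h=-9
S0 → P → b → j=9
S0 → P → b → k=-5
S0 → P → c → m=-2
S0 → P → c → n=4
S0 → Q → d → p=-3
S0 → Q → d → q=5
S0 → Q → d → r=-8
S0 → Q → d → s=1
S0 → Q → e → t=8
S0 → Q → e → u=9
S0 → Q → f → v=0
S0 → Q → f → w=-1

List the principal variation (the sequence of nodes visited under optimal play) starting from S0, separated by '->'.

S0 -> P -> c -> n

a (Red): max(7, -9) = 7
b (Red): max(9, -5) = 9
c (Red): max(-2, 4) = 4
P (Blue): min(7, 9, 4) = 4
d (Red): max(-3, 5, -8, 1) = 5
e (Red): max(8, 9) = 9
f (Red): max(0, -1) = 0
Q (Blue): min(5, 9, 0) = 0
S0 (Red): max(4, 0) = 4
At S0, Red picks P (highest: 4).
At P, Blue picks c (lowest: 4).
At c, Red picks n (highest: 4).
Terminal value 4.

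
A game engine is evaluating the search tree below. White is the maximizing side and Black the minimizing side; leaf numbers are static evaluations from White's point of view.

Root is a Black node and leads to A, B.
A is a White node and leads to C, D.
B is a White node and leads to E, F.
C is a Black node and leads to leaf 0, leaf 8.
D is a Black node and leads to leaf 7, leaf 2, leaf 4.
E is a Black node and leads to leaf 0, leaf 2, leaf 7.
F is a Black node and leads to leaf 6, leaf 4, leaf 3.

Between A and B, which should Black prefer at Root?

A

C (Black): min(0, 8) = 0
D (Black): min(7, 2, 4) = 2
A (White): max(0, 2) = 2
E (Black): min(0, 2, 7) = 0
F (Black): min(6, 4, 3) = 3
B (White): max(0, 3) = 3
Black prefers the lower value; A=2, B=3. A is better since 2 < 3.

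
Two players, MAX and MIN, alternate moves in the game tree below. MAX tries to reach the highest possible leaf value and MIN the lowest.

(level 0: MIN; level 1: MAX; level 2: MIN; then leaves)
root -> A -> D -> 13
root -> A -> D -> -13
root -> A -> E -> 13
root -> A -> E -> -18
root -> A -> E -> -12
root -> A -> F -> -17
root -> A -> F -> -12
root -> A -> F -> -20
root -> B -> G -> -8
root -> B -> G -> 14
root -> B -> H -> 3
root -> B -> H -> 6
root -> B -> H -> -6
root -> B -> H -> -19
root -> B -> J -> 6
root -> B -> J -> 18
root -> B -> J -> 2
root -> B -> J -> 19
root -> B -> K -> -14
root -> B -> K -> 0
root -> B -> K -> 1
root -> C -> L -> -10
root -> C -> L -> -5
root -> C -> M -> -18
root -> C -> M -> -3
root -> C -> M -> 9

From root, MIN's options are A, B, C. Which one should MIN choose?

A

D (MIN): min(13, -13) = -13
E (MIN): min(13, -18, -12) = -18
F (MIN): min(-17, -12, -20) = -20
A (MAX): max(-13, -18, -20) = -13
G (MIN): min(-8, 14) = -8
H (MIN): min(3, 6, -6, -19) = -19
J (MIN): min(6, 18, 2, 19) = 2
K (MIN): min(-14, 0, 1) = -14
B (MAX): max(-8, -19, 2, -14) = 2
L (MIN): min(-10, -5) = -10
M (MIN): min(-18, -3, 9) = -18
C (MAX): max(-10, -18) = -10
root (MIN): min(-13, 2, -10) = -13
MIN at root wants the lowest of {A=-13, B=2, C=-10}, so chooses A.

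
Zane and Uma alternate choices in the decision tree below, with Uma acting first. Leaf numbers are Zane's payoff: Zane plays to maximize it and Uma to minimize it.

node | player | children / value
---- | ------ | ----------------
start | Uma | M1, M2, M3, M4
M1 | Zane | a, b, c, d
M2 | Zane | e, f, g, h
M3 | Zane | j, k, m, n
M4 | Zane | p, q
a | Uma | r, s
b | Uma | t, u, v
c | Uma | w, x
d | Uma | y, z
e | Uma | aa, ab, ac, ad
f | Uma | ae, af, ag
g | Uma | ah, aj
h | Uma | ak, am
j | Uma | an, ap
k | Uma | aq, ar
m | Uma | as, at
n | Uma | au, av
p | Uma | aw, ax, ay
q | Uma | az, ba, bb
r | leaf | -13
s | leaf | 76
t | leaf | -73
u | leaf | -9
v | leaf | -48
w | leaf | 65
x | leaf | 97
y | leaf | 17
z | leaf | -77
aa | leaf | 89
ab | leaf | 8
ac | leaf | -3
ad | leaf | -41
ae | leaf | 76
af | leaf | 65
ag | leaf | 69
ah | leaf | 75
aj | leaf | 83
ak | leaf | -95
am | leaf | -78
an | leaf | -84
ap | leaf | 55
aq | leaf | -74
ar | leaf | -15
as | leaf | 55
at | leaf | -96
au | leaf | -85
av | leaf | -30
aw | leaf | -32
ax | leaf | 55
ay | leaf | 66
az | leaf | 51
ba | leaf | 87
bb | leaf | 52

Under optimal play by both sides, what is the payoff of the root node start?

-74

a (Uma): min(-13, 76) = -13
b (Uma): min(-73, -9, -48) = -73
c (Uma): min(65, 97) = 65
d (Uma): min(17, -77) = -77
M1 (Zane): max(-13, -73, 65, -77) = 65
e (Uma): min(89, 8, -3, -41) = -41
f (Uma): min(76, 65, 69) = 65
g (Uma): min(75, 83) = 75
h (Uma): min(-95, -78) = -95
M2 (Zane): max(-41, 65, 75, -95) = 75
j (Uma): min(-84, 55) = -84
k (Uma): min(-74, -15) = -74
m (Uma): min(55, -96) = -96
n (Uma): min(-85, -30) = -85
M3 (Zane): max(-84, -74, -96, -85) = -74
p (Uma): min(-32, 55, 66) = -32
q (Uma): min(51, 87, 52) = 51
M4 (Zane): max(-32, 51) = 51
start (Uma): min(65, 75, -74, 51) = -74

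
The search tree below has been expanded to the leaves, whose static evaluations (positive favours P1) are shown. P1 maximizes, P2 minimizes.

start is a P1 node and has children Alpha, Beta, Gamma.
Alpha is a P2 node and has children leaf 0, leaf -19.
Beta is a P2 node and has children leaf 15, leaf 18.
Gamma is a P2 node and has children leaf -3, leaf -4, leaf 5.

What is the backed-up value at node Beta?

15

Beta (P2): min(15, 18) = 15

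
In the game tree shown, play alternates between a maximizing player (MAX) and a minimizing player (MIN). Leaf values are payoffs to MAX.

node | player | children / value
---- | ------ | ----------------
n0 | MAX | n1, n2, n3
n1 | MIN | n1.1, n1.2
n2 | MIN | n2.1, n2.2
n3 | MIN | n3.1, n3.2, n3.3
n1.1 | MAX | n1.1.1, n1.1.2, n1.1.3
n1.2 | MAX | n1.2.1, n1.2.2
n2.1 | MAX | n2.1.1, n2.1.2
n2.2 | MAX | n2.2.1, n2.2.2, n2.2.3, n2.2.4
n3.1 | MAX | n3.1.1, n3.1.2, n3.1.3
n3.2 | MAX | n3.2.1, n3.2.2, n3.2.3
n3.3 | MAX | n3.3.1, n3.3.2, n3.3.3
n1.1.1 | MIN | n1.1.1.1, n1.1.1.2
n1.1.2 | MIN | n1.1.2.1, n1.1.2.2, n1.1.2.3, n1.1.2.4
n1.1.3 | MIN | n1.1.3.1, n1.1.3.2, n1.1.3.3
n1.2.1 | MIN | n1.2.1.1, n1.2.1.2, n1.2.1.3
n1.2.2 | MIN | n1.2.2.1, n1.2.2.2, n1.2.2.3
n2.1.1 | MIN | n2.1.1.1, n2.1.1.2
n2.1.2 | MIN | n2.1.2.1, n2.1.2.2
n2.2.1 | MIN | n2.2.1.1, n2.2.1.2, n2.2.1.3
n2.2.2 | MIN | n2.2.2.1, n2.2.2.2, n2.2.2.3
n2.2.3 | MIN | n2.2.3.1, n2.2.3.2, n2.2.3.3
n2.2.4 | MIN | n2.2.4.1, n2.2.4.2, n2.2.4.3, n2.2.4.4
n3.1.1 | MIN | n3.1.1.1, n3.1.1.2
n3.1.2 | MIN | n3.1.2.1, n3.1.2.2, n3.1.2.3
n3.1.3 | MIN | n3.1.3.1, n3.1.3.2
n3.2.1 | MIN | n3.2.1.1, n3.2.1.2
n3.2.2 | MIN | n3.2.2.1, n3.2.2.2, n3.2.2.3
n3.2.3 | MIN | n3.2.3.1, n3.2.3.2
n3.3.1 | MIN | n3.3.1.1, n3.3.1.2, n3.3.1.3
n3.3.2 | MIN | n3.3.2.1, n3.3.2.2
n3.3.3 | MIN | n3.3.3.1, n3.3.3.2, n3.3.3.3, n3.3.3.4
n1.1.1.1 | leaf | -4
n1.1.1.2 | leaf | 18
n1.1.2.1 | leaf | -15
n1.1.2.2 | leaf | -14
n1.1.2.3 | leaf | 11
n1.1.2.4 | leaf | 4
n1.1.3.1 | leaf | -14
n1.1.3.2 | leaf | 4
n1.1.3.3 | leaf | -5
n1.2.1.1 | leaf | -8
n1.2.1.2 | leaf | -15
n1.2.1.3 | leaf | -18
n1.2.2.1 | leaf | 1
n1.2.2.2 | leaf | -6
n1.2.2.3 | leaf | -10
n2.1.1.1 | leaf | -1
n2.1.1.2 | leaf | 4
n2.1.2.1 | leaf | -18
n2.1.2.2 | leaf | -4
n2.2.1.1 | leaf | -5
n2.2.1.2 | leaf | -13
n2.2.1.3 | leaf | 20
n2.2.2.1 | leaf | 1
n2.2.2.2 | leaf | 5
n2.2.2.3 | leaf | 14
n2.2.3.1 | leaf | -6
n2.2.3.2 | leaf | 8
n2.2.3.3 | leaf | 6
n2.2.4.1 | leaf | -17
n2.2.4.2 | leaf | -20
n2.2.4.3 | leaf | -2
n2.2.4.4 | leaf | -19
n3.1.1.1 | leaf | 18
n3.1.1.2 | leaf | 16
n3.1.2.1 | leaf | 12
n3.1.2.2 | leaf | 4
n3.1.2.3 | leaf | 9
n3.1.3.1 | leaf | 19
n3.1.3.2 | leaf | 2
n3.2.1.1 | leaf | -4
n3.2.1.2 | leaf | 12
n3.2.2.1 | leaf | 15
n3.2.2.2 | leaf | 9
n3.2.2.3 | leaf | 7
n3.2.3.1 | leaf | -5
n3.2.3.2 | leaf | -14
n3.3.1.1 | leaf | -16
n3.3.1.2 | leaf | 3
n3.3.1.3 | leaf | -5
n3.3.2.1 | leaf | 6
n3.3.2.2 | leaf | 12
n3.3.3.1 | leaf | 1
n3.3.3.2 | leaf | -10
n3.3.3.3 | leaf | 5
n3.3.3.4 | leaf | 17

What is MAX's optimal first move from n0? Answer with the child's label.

n1.1.1 (MIN): min(-4, 18) = -4
n1.1.2 (MIN): min(-15, -14, 11, 4) = -15
n1.1.3 (MIN): min(-14, 4, -5) = -14
n1.1 (MAX): max(-4, -15, -14) = -4
n1.2.1 (MIN): min(-8, -15, -18) = -18
n1.2.2 (MIN): min(1, -6, -10) = -10
n1.2 (MAX): max(-18, -10) = -10
n1 (MIN): min(-4, -10) = -10
n2.1.1 (MIN): min(-1, 4) = -1
n2.1.2 (MIN): min(-18, -4) = -18
n2.1 (MAX): max(-1, -18) = -1
n2.2.1 (MIN): min(-5, -13, 20) = -13
n2.2.2 (MIN): min(1, 5, 14) = 1
n2.2.3 (MIN): min(-6, 8, 6) = -6
n2.2.4 (MIN): min(-17, -20, -2, -19) = -20
n2.2 (MAX): max(-13, 1, -6, -20) = 1
n2 (MIN): min(-1, 1) = -1
n3.1.1 (MIN): min(18, 16) = 16
n3.1.2 (MIN): min(12, 4, 9) = 4
n3.1.3 (MIN): min(19, 2) = 2
n3.1 (MAX): max(16, 4, 2) = 16
n3.2.1 (MIN): min(-4, 12) = -4
n3.2.2 (MIN): min(15, 9, 7) = 7
n3.2.3 (MIN): min(-5, -14) = -14
n3.2 (MAX): max(-4, 7, -14) = 7
n3.3.1 (MIN): min(-16, 3, -5) = -16
n3.3.2 (MIN): min(6, 12) = 6
n3.3.3 (MIN): min(1, -10, 5, 17) = -10
n3.3 (MAX): max(-16, 6, -10) = 6
n3 (MIN): min(16, 7, 6) = 6
n0 (MAX): max(-10, -1, 6) = 6
MAX at n0 wants the highest of {n1=-10, n2=-1, n3=6}, so chooses n3.

n3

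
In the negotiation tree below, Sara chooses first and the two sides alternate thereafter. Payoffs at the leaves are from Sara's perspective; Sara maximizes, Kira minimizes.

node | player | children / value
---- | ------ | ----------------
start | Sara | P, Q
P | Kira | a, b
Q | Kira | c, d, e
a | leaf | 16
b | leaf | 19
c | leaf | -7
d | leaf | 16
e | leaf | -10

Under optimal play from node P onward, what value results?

16

P (Kira): min(16, 19) = 16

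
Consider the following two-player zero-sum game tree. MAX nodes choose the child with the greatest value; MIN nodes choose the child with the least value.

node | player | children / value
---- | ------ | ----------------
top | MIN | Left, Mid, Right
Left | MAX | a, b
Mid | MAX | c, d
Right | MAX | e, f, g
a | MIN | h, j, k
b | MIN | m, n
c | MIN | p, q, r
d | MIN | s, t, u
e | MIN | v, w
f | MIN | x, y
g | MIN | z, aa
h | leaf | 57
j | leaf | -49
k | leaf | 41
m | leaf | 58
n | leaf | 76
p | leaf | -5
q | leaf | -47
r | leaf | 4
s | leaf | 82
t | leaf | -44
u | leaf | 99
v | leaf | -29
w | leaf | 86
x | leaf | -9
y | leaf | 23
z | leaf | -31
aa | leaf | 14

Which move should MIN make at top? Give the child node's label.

Mid

a (MIN): min(57, -49, 41) = -49
b (MIN): min(58, 76) = 58
Left (MAX): max(-49, 58) = 58
c (MIN): min(-5, -47, 4) = -47
d (MIN): min(82, -44, 99) = -44
Mid (MAX): max(-47, -44) = -44
e (MIN): min(-29, 86) = -29
f (MIN): min(-9, 23) = -9
g (MIN): min(-31, 14) = -31
Right (MAX): max(-29, -9, -31) = -9
top (MIN): min(58, -44, -9) = -44
MIN at top wants the lowest of {Left=58, Mid=-44, Right=-9}, so chooses Mid.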